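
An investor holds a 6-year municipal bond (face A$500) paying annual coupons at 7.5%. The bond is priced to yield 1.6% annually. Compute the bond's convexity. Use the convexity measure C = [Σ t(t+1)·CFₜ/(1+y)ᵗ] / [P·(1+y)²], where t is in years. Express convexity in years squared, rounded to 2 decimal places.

33.36

With y = 0.016:
  t   CF        PV=CF/(1+0.016)^t    t·PV        t(t+1)·PV
  1        37.50        36.9094        36.9094          73.8189
  2        37.50        36.3282        72.6564         217.9692
  3        37.50        35.7561       107.2683         429.0732
  4        37.50        35.1930       140.7720         703.8602
  5        37.50        34.6388       173.1940       1,039.1637
  6       537.50       488.6706     2,932.0237      20,524.1657
  Σ                    667.4962     3,462.8238      22,988.0509
P = 667.4962.
Convexity = Σ t(t+1)·PV / [P·(1+y)²] = 22,988.0509 / (667.4962 × 1.032256) = 33.36307.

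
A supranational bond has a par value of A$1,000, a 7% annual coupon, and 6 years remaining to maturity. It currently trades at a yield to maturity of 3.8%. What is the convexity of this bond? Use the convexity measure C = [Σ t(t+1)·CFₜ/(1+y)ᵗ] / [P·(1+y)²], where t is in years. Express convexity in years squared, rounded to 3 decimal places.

With y = 0.038:
  t   CF        PV=CF/(1+0.038)^t    t·PV        t(t+1)·PV
  1        70.00        67.4374        67.4374         134.8748
  2        70.00        64.9686       129.9371         389.8114
  3        70.00        62.5901       187.7704         751.0818
  4        70.00        60.2988       241.1952       1,205.9759
  5        70.00        58.0913       290.4566       1,742.7397
  6     1,070.00       855.4599     5,132.7594      35,929.3158
  Σ                  1,168.8461     6,049.5562      40,153.7994
P = 1,168.8461.
Convexity = Σ t(t+1)·PV / [P·(1+y)²] = 40,153.7994 / (1,168.8461 × 1.077444) = 31.88413.

31.884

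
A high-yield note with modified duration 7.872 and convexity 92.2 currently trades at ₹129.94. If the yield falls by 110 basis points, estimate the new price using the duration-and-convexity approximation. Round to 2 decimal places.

Duration effect: -D_mod·Δy = -7.872 × (-0.011) = +0.086592
Convexity effect: ½·C·(Δy)² = 0.5 × 92.2 × (-0.011)² = +0.0055781
ΔP/P ≈ +0.086592 + 0.0055781 = +0.0921701
New price ≈ 129.94 × (1 + 0.0921701) = 141.916582794.

₹141.92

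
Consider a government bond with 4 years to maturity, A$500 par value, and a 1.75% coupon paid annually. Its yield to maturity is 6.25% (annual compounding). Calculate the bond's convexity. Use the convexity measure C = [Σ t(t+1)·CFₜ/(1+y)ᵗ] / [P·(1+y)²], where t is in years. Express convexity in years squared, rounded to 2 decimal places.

17.06

With y = 0.0625:
  t   CF        PV=CF/(1+0.0625)^t    t·PV        t(t+1)·PV
  1         8.75         8.2353         8.2353          16.4706
  2         8.75         7.7509        15.5017          46.5052
  3         8.75         7.2949        21.8848          87.5392
  4       508.75       399.1983     1,596.7931       7,983.9657
  Σ                    422.4794     1,642.4150       8,134.4807
P = 422.4794.
Convexity = Σ t(t+1)·PV / [P·(1+y)²] = 8,134.4807 / (422.4794 × 1.128906) = 17.05558.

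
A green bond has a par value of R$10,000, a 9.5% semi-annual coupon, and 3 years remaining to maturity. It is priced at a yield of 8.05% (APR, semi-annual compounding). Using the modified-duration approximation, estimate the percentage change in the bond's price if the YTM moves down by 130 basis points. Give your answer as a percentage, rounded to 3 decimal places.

+3.357%

Periodic yield y = 0.04025. Modified duration first:
  t   CF        PV=CF/(1+0.04025)^t    t·PV
  1       475.00       456.6210       456.6210
  2       475.00       438.9531       877.9063
  3       475.00       421.9689     1,265.9067
  4       475.00       405.6418     1,622.5672
  5       475.00       389.9465     1,949.7323
  6    10,475.00     8,266.6145    49,599.6869
  Σ                 10,379.7458    55,772.4205
P = 10,379.7458; D_Mac = 5.37320 half-year periods = 2.68660 yrs; D_mod = 2.68660/(1+0.04025) = 2.58265 yrs.
ΔP/P ≈ -D_mod · Δy = -2.58265 × (-0.013) = +0.033574 = +3.3574%.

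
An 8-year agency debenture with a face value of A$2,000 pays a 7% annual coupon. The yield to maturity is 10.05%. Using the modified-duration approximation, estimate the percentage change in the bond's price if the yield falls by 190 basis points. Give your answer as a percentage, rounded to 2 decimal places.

Periodic yield y = 0.1005. Modified duration first:
  t   CF        PV=CF/(1+0.1005)^t    t·PV
  1       140.00       127.2149       127.2149
  2       140.00       115.5974       231.1947
  3       140.00       105.0408       315.1223
  4       140.00        95.4482       381.7929
  5       140.00        86.7317       433.6584
  6       140.00        78.8112       472.8670
  7       140.00        71.6140       501.2977
  8     2,140.00       994.7029     7,957.6235
  Σ                  1,675.1610    10,420.7715
P = 1,675.1610; D_Mac = 6.22076 yrs; D_mod = 6.22076/(1+0.1005) = 5.65267 yrs.
ΔP/P ≈ -D_mod · Δy = -5.65267 × (-0.019) = +0.107401 = +10.7401%.

+10.74%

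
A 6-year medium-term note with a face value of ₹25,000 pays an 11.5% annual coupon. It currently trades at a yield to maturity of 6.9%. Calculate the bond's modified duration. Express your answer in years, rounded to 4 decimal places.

Periodic yield y = 0.069. First find Macaulay duration:
  t   CF        PV=CF/(1+0.069)^t    t·PV
  1     2,875.00     2,689.4294     2,689.4294
  2     2,875.00     2,515.8366     5,031.6733
  3     2,875.00     2,353.4487     7,060.3461
  4     2,875.00     2,201.5423     8,806.1691
  5     2,875.00     2,059.4409    10,297.2043
  6    27,875.00    18,678.7859   112,072.7156
  Σ                 30,498.4838   145,957.5376
P = 30,498.4838; Macaulay duration = 145,957.5376 / 30,498.4838 = 4.78573 years.
Modified duration = D_Mac / (1 + y) = 4.78573 / 1.069 = 4.47683 years.

4.4768 years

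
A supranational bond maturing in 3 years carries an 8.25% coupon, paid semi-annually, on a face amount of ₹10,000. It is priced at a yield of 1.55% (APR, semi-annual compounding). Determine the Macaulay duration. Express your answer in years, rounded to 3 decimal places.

Periodic yield y = 0.00775. Discount each cash flow and weight by its period:
  t   CF        PV=CF/(1+0.00775)^t    t·PV
  1       412.50       409.3277       409.3277
  2       412.50       406.1798       812.3596
  3       412.50       403.0561     1,209.1684
  4       412.50       399.9565     1,599.8259
  5       412.50       396.8806     1,984.4032
  6    10,412.50     9,941.1854    59,647.1124
  Σ                 11,956.5862    65,662.1973
Price P = Σ PV = 11,956.5862.
Macaulay duration = Σ(t·PV) / P = 65,662.1973 / 11,956.5862 = 5.49172 half-year periods.
In years: 5.49172 / 2 = 2.74586 years.

2.746 years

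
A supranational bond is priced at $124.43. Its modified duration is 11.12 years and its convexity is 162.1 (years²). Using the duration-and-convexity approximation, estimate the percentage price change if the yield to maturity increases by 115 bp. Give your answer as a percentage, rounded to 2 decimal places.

-11.72%

Duration effect: -D_mod·Δy = -11.12 × (+0.0115) = -0.127880
Convexity effect: ½·C·(Δy)² = 0.5 × 162.1 × (0.0115)² = +0.0107188625
ΔP/P ≈ -0.127880 + 0.0107188625 = -0.1171611375
= -11.71611375%.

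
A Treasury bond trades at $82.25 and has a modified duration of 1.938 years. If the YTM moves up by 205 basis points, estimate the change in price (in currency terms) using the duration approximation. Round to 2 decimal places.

Duration approximation: ΔP/P ≈ -D_mod · Δy = -1.938 × (+0.0205) = -0.039729.
ΔP ≈ 82.25 × (-0.039729) = -3.26771025.

-$3.27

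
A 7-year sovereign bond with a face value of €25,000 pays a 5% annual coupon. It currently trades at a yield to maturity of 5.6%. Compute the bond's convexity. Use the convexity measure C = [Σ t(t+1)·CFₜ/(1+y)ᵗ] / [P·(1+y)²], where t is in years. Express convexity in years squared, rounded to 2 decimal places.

With y = 0.056:
  t   CF        PV=CF/(1+0.056)^t    t·PV        t(t+1)·PV
  1     1,250.00     1,183.7121     1,183.7121       2,367.4242
  2     1,250.00     1,120.9395     2,241.8790       6,725.6371
  3     1,250.00     1,061.4957     3,184.4872      12,737.9490
  4     1,250.00     1,005.2043     4,020.8172      20,104.0861
  5     1,250.00       951.8980     4,759.4901      28,556.9405
  6     1,250.00       901.4186     5,408.5115      37,859.5802
  7    26,250.00    17,925.9376   125,481.5632   1,003,852.5057
  Σ                 24,150.6059   146,280.4604   1,112,204.1228
P = 24,150.6059.
Convexity = Σ t(t+1)·PV / [P·(1+y)²] = 1,112,204.1228 / (24,150.6059 × 1.115136) = 41.29796.

41.30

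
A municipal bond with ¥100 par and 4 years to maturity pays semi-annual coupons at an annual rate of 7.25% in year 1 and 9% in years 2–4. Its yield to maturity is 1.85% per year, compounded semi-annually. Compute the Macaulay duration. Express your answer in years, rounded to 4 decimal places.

3.5571 years

Periodic yield y = 0.00925. Discount each cash flow and weight by its period:
  t   CF        PV=CF/(1+0.00925)^t    t·PV
  1        3.625         3.5918         3.5918
  2        3.625         3.5589         7.1177
  3        4.500         4.3774        13.1322
  4        4.500         4.3373        17.3491
  5        4.500         4.2975        21.4876
  6        4.500         4.2581        25.5488
  7        4.500         4.2191        29.5338
  8      104.500        97.0792       776.6337
  Σ                    125.7193       894.3948
Price P = Σ PV = 125.7193.
Macaulay duration = Σ(t·PV) / P = 894.3948 / 125.7193 = 7.11422 half-year periods.
In years: 7.11422 / 2 = 3.55711 years.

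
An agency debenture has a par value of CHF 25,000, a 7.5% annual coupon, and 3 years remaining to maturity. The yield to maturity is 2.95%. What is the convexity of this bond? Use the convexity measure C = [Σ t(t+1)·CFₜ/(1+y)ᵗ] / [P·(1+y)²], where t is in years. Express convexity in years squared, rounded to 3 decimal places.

With y = 0.0295:
  t   CF        PV=CF/(1+0.0295)^t    t·PV        t(t+1)·PV
  1     1,875.00     1,821.2725     1,821.2725       3,642.5449
  2     1,875.00     1,769.0845     3,538.1689      10,614.5068
  3    26,875.00    24,630.2840    73,890.8521     295,563.4084
  Σ                 28,220.6410    79,250.2935     309,820.4601
P = 28,220.6410.
Convexity = Σ t(t+1)·PV / [P·(1+y)²] = 309,820.4601 / (28,220.6410 × 1.059870) = 10.35835.

10.358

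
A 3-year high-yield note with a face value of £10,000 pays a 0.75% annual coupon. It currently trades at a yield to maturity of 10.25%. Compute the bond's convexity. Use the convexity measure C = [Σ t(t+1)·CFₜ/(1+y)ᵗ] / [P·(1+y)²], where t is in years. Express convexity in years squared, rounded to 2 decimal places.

9.76

With y = 0.1025:
  t   CF        PV=CF/(1+0.1025)^t    t·PV        t(t+1)·PV
  1        75.00        68.0272        68.0272         136.0544
  2        75.00        61.7027       123.4054         370.2161
  3    10,075.00     7,518.1201    22,554.3604      90,217.4415
  Σ                  7,647.8500    22,745.7929      90,723.7120
P = 7,647.8500.
Convexity = Σ t(t+1)·PV / [P·(1+y)²] = 90,723.7120 / (7,647.8500 × 1.215506) = 9.75943.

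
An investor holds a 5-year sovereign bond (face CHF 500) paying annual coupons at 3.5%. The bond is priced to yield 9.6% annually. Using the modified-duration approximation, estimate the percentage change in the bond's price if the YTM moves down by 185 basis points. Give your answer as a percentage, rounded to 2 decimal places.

+7.80%

Periodic yield y = 0.096. Modified duration first:
  t   CF        PV=CF/(1+0.096)^t    t·PV
  1        17.50        15.9672        15.9672
  2        17.50        14.5686        29.1371
  3        17.50        13.2925        39.8775
  4        17.50        12.1282        48.5127
  5       517.50       327.2334     1,636.1668
  Σ                    383.1898     1,769.6614
P = 383.1898; D_Mac = 4.61824 yrs; D_mod = 4.61824/(1+0.096) = 4.21372 yrs.
ΔP/P ≈ -D_mod · Δy = -4.21372 × (-0.0185) = +0.077954 = +7.7954%.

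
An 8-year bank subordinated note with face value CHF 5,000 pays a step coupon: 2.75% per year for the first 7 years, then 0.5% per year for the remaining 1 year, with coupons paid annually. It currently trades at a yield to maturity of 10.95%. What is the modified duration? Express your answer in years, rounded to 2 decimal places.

Periodic yield y = 0.1095. First find Macaulay duration:
  t   CF        PV=CF/(1+0.1095)^t    t·PV
  1       137.50       123.9297       123.9297
  2       137.50       111.6987       223.3974
  3       137.50       100.6748       302.0244
  4       137.50        90.7389       362.9556
  5       137.50        81.7836       408.9179
  6       137.50        73.7121       442.2727
  7       137.50        66.4372       465.0606
  8     5,025.00     2,188.3542    17,506.8335
  Σ                  2,837.3292    19,835.3918
P = 2,837.3292; Macaulay duration = 19,835.3918 / 2,837.3292 = 6.99087 years.
Modified duration = D_Mac / (1 + y) = 6.99087 / 1.1095 = 6.30092 years.

6.30 years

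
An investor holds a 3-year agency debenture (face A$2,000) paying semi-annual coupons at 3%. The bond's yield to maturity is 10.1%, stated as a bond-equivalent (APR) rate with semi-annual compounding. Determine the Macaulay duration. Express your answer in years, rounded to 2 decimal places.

2.88 years

Periodic yield y = 0.0505. Discount each cash flow and weight by its period:
  t   CF        PV=CF/(1+0.0505)^t    t·PV
  1        30.00        28.5578        28.5578
  2        30.00        27.1850        54.3700
  3        30.00        25.8781        77.6344
  4        30.00        24.6341        98.5365
  5        30.00        23.4499       117.2495
  6     2,030.00     1,510.4964     9,062.9785
  Σ                  1,640.2014     9,439.3267
Price P = Σ PV = 1,640.2014.
Macaulay duration = Σ(t·PV) / P = 9,439.3267 / 1,640.2014 = 5.75498 half-year periods.
In years: 5.75498 / 2 = 2.87749 years.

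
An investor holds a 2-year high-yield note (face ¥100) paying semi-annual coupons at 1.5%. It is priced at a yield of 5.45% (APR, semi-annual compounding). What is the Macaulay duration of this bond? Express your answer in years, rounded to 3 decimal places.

Periodic yield y = 0.02725. Discount each cash flow and weight by its period:
  t   CF        PV=CF/(1+0.02725)^t    t·PV
  1         0.75         0.7301         0.7301
  2         0.75         0.7107         1.4215
  3         0.75         0.6919         2.0756
  4       100.75        90.4775       361.9099
  Σ                     92.6102       366.1371
Price P = Σ PV = 92.6102.
Macaulay duration = Σ(t·PV) / P = 366.1371 / 92.6102 = 3.95353 half-year periods.
In years: 3.95353 / 2 = 1.97676 years.

1.977 years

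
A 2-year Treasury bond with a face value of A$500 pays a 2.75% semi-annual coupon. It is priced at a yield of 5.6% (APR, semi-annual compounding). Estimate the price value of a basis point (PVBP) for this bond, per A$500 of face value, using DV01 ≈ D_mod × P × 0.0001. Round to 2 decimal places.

Periodic yield y = 0.028.
  t   CF        PV=CF/(1+0.028)^t    t·PV
  1        6.875         6.6877         6.6877
  2        6.875         6.5056        13.0112
  3        6.875         6.3284        18.9852
  4      506.875       453.8668     1,815.4672
  Σ                    473.3885     1,854.1513
P = 473.3885; D_Mac = 3.91676 half-year periods = 1.95838 yrs; D_mod = 1.90504 yrs.
DV01 ≈ 1.90504 × 473.3885 × 0.0001 = 0.090182.

A$0.09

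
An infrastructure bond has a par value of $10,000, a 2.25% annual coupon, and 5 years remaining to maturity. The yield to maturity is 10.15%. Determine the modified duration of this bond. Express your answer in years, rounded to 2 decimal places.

Periodic yield y = 0.1015. First find Macaulay duration:
  t   CF        PV=CF/(1+0.1015)^t    t·PV
  1       225.00       204.2669       204.2669
  2       225.00       185.4443       370.8886
  3       225.00       168.3562       505.0685
  4       225.00       152.8426       611.3705
  5    10,225.00     6,305.8090    31,529.0448
  Σ                  7,016.7190    33,220.6393
P = 7,016.7190; Macaulay duration = 33,220.6393 / 7,016.7190 = 4.73450 years.
Modified duration = D_Mac / (1 + y) = 4.73450 / 1.1015 = 4.29823 years.

4.30 years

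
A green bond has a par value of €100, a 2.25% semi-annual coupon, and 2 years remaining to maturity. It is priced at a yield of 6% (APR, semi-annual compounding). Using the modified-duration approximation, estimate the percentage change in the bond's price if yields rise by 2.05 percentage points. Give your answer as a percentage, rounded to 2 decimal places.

-3.91%

Periodic yield y = 0.03. Modified duration first:
  t   CF        PV=CF/(1+0.03)^t    t·PV
  1        1.125         1.0922         1.0922
  2        1.125         1.0604         2.1208
  3        1.125         1.0295         3.0886
  4      101.125        89.8483       359.3930
  Σ                     93.0304       365.6947
P = 93.0304; D_Mac = 3.93091 half-year periods = 1.96546 yrs; D_mod = 1.96546/(1+0.03) = 1.90821 yrs.
ΔP/P ≈ -D_mod · Δy = -1.90821 × (+0.0205) = -0.039118 = -3.9118%.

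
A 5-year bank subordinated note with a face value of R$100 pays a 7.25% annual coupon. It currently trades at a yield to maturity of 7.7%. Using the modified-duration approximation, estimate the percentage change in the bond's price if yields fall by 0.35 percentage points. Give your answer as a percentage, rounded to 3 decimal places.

Periodic yield y = 0.077. Modified duration first:
  t   CF        PV=CF/(1+0.077)^t    t·PV
  1         7.25         6.7317         6.7317
  2         7.25         6.2504        12.5008
  3         7.25         5.8035        17.4105
  4         7.25         5.3886        21.5544
  5       107.25        74.0148       370.0742
  Σ                     98.1890       428.2715
P = 98.1890; D_Mac = 4.36171 yrs; D_mod = 4.36171/(1+0.077) = 4.04987 yrs.
ΔP/P ≈ -D_mod · Δy = -4.04987 × (-0.0035) = +0.014175 = +1.4175%.

+1.417%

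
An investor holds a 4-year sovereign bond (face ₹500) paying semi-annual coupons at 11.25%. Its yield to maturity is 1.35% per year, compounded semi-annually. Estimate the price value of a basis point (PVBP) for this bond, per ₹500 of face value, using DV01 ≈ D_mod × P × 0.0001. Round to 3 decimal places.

₹0.237

Periodic yield y = 0.00675.
  t   CF        PV=CF/(1+0.00675)^t    t·PV
  1       28.125        27.9364        27.9364
  2       28.125        27.7491        55.4982
  3       28.125        27.5631        82.6892
  4       28.125        27.3783       109.5131
  5       28.125        27.1947       135.9735
  6       28.125        27.0124       162.0742
  7       28.125        26.8313       187.8188
  8      528.125       500.4534     4,003.6270
  Σ                    692.1186     4,765.1305
P = 692.1186; D_Mac = 6.88485 half-year periods = 3.44242 yrs; D_mod = 3.41934 yrs.
DV01 ≈ 3.41934 × 692.1186 × 0.0001 = 0.236659.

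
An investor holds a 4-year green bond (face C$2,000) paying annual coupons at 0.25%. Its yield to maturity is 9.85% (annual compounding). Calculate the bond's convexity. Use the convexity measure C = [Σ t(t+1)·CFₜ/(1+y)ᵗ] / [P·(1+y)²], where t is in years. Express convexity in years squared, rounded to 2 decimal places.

16.47

With y = 0.0985:
  t   CF        PV=CF/(1+0.0985)^t    t·PV        t(t+1)·PV
  1         5.00         4.5517         4.5517           9.1033
  2         5.00         4.1435         8.2870          24.8611
  3         5.00         3.7720        11.3160          45.2638
  4     2,005.00     1,376.9372     5,507.7488      27,538.7439
  Σ                  1,389.4044     5,531.9034      27,617.9722
P = 1,389.4044.
Convexity = Σ t(t+1)·PV / [P·(1+y)²] = 27,617.9722 / (1,389.4044 × 1.206702) = 16.47263.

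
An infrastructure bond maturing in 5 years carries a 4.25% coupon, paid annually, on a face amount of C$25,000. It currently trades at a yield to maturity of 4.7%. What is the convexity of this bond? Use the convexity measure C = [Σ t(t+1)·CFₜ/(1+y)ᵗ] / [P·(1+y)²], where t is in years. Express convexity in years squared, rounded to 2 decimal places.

24.49

With y = 0.047:
  t   CF        PV=CF/(1+0.047)^t    t·PV        t(t+1)·PV
  1     1,062.50     1,014.8042     1,014.8042       2,029.6084
  2     1,062.50       969.2495     1,938.4990       5,815.4969
  3     1,062.50       925.7397     2,777.2191      11,108.8765
  4     1,062.50       884.1831     3,536.7324      17,683.6621
  5    26,062.50    20,714.8915   103,574.4577     621,446.7465
  Σ                 24,508.8680   112,841.7125     658,084.3904
P = 24,508.8680.
Convexity = Σ t(t+1)·PV / [P·(1+y)²] = 658,084.3904 / (24,508.8680 × 1.096209) = 24.49430.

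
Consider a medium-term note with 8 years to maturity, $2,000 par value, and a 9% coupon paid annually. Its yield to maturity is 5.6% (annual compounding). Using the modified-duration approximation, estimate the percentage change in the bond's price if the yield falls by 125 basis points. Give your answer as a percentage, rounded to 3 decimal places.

+7.375%

Periodic yield y = 0.056. Modified duration first:
  t   CF        PV=CF/(1+0.056)^t    t·PV
  1       180.00       170.4545       170.4545
  2       180.00       161.4153       322.8306
  3       180.00       152.8554       458.5662
  4       180.00       144.7494       578.9977
  5       180.00       137.0733       685.3666
  6       180.00       129.8043       778.8257
  7       180.00       122.9207       860.4450
  8     2,180.00     1,409.7599    11,278.0791
  Σ                  2,429.0328    15,133.5653
P = 2,429.0328; D_Mac = 6.23028 yrs; D_mod = 6.23028/(1+0.056) = 5.89989 yrs.
ΔP/P ≈ -D_mod · Δy = -5.89989 × (-0.0125) = +0.073749 = +7.3749%.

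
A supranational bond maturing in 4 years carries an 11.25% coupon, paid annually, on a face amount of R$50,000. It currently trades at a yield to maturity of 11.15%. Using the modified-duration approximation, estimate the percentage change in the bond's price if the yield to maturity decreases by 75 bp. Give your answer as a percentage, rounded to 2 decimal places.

+2.32%

Periodic yield y = 0.1115. Modified duration first:
  t   CF        PV=CF/(1+0.1115)^t    t·PV
  1     5,625.00     5,060.7287     5,060.7287
  2     5,625.00     4,553.0623     9,106.1246
  3     5,625.00     4,096.3224    12,288.9671
  4    55,625.00    36,444.5134   145,778.0536
  Σ                 50,154.6268   172,233.8740
P = 50,154.6268; D_Mac = 3.43406 yrs; D_mod = 3.43406/(1+0.1115) = 3.08957 yrs.
ΔP/P ≈ -D_mod · Δy = -3.08957 × (-0.0075) = +0.023172 = +2.3172%.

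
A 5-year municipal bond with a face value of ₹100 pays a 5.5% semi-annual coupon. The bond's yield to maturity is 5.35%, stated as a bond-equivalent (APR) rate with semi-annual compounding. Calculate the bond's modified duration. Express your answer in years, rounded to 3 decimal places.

4.325 years

Periodic yield y = 0.02675. First find Macaulay duration:
  t   CF        PV=CF/(1+0.02675)^t    t·PV
  1         2.75         2.6784         2.6784
  2         2.75         2.6086         5.2171
  3         2.75         2.5406         7.6218
  4         2.75         2.4744         9.8977
  5         2.75         2.4100        12.0498
  6         2.75         2.3472        14.0830
  7         2.75         2.2860        16.0021
  8         2.75         2.2265        17.8117
  9         2.75         2.1685        19.5161
  10      102.75        78.9105       789.1049
  Σ                    100.6505       893.9826
P = 100.6505; Macaulay duration = 893.9826 / 100.6505 = 8.88205 half-year periods = 4.44102 years.
Modified duration = D_Mac / (1 + y) = 4.44102 / 1.02675 = 4.32532 years.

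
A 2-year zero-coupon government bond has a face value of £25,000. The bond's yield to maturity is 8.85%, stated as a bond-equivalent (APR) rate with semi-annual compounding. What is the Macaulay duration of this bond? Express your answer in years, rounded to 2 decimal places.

A zero-coupon bond has a single cash flow at maturity, so its Macaulay duration equals its maturity: 2 years.
(Equivalently: 4 semi-annual periods ÷ 2 = 2 years.)

2.00 years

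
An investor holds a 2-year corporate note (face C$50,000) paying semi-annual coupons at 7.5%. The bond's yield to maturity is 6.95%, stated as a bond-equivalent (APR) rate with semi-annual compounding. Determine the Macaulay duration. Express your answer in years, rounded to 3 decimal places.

1.895 years

Periodic yield y = 0.03475. Discount each cash flow and weight by its period:
  t   CF        PV=CF/(1+0.03475)^t    t·PV
  1     1,875.00     1,812.0319     1,812.0319
  2     1,875.00     1,751.1784     3,502.3569
  3     1,875.00     1,692.3686     5,077.1059
  4    51,875.00    45,249.7693   180,999.0772
  Σ                 50,505.3483   191,390.5719
Price P = Σ PV = 50,505.3483.
Macaulay duration = Σ(t·PV) / P = 191,390.5719 / 50,505.3483 = 3.78951 half-year periods.
In years: 3.78951 / 2 = 1.89476 years.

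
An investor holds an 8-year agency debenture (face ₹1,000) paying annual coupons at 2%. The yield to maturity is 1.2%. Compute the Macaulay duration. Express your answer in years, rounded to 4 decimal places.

Periodic yield y = 0.012. Discount each cash flow and weight by its year:
  t   CF        PV=CF/(1+0.012)^t    t·PV
  1        20.00        19.7628        19.7628
  2        20.00        19.5285        39.0570
  3        20.00        19.2969        57.8908
  4        20.00        19.0681        76.2725
  5        20.00        18.8420        94.2101
  6        20.00        18.6186       111.7116
  7        20.00        18.3978       128.7848
  8     1,020.00       927.1630     7,417.3037
  Σ                  1,060.6778     7,944.9932
Price P = Σ PV = 1,060.6778.
Macaulay duration = Σ(t·PV) / P = 7,944.9932 / 1,060.6778 = 7.49049 years.

7.4905 years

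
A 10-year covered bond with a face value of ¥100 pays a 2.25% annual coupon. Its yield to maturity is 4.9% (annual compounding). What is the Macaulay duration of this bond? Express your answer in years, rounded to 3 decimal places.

8.925 years

Periodic yield y = 0.049. Discount each cash flow and weight by its year:
  t   CF        PV=CF/(1+0.049)^t    t·PV
  1         2.25         2.1449         2.1449
  2         2.25         2.0447         4.0894
  3         2.25         1.9492         5.8476
  4         2.25         1.8581         7.4326
  5         2.25         1.7714         8.8568
  6         2.25         1.6886        10.1317
  7         2.25         1.6097        11.2681
  8         2.25         1.5345        12.2763
  9         2.25         1.4629        13.1658
  10      102.25        63.3736       633.7361
  Σ                     79.4377       708.9492
Price P = Σ PV = 79.4377.
Macaulay duration = Σ(t·PV) / P = 708.9492 / 79.4377 = 8.92460 years.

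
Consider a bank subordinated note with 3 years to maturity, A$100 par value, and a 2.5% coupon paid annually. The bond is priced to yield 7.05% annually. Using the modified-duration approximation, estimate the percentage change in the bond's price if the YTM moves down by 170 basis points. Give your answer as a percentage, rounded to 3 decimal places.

Periodic yield y = 0.0705. Modified duration first:
  t   CF        PV=CF/(1+0.0705)^t    t·PV
  1         2.50         2.3354         2.3354
  2         2.50         2.1816         4.3631
  3       102.50        83.5533       250.6600
  Σ                     88.0703       257.3585
P = 88.0703; D_Mac = 2.92220 yrs; D_mod = 2.92220/(1+0.0705) = 2.72975 yrs.
ΔP/P ≈ -D_mod · Δy = -2.72975 × (-0.017) = +0.046406 = +4.6406%.

+4.641%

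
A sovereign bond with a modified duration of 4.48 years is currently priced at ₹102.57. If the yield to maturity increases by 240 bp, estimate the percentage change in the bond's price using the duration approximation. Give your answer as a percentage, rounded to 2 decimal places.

-10.75%

Duration approximation: ΔP/P ≈ -D_mod · Δy = -4.48 × (+0.024) = -0.107520.
As a percentage: -10.7520%.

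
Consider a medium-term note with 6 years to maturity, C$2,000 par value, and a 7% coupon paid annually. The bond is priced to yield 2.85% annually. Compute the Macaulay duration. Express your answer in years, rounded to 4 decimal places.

Periodic yield y = 0.0285. Discount each cash flow and weight by its year:
  t   CF        PV=CF/(1+0.0285)^t    t·PV
  1       140.00       136.1206       136.1206
  2       140.00       132.3486       264.6973
  3       140.00       128.6812       386.0436
  4       140.00       125.1154       500.4617
  5       140.00       121.6484       608.2422
  6     2,140.00     1,807.9566    10,847.7395
  Σ                  2,451.8709    12,743.3049
Price P = Σ PV = 2,451.8709.
Macaulay duration = Σ(t·PV) / P = 12,743.3049 / 2,451.8709 = 5.19738 years.

5.1974 years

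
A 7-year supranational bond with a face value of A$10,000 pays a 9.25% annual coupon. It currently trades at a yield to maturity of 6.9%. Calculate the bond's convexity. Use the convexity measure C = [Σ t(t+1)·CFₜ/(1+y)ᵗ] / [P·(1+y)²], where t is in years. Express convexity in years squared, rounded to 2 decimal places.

35.66

With y = 0.069:
  t   CF        PV=CF/(1+0.069)^t    t·PV        t(t+1)·PV
  1       925.00       865.2947       865.2947       1,730.5893
  2       925.00       809.4431     1,618.8862       4,856.6586
  3       925.00       757.1965     2,271.5896       9,086.3584
  4       925.00       708.3223     2,833.2892      14,166.4459
  5       925.00       662.6027     3,313.0135      19,878.0813
  6       925.00       619.8342     3,719.0049      26,033.0344
  7    10,925.00     6,848.2169    47,937.5185     383,500.1483
  Σ                 11,270.9104    62,558.5966     459,251.3161
P = 11,270.9104.
Convexity = Σ t(t+1)·PV / [P·(1+y)²] = 459,251.3161 / (11,270.9104 × 1.142761) = 35.65628.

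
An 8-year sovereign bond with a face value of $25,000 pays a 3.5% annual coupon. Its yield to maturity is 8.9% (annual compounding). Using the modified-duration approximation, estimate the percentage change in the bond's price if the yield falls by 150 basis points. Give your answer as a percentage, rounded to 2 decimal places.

+9.51%

Periodic yield y = 0.089. Modified duration first:
  t   CF        PV=CF/(1+0.089)^t    t·PV
  1       875.00       803.4894       803.4894
  2       875.00       737.8232     1,475.6464
  3       875.00       677.5236     2,032.5707
  4       875.00       622.1520     2,488.6082
  5       875.00       571.3058     2,856.5291
  6       875.00       524.6151     3,147.6905
  7       875.00       481.7402     3,372.1814
  8    25,875.00    13,081.4932   104,651.9458
  Σ                 17,500.1426   120,828.6616
P = 17,500.1426; D_Mac = 6.90444 yrs; D_mod = 6.90444/(1+0.089) = 6.34016 yrs.
ΔP/P ≈ -D_mod · Δy = -6.34016 × (-0.015) = +0.095102 = +9.5102%.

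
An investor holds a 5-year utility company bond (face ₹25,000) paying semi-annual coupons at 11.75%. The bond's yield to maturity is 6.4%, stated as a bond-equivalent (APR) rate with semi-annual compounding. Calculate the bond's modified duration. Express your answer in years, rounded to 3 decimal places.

Periodic yield y = 0.032. First find Macaulay duration:
  t   CF        PV=CF/(1+0.032)^t    t·PV
  1     1,468.75     1,423.2074     1,423.2074
  2     1,468.75     1,379.0769     2,758.1538
  3     1,468.75     1,336.3148     4,008.9445
  4     1,468.75     1,294.8787     5,179.5148
  5     1,468.75     1,254.7274     6,273.6372
  6     1,468.75     1,215.8212     7,294.9269
  7     1,468.75     1,178.1213     8,246.8489
  8     1,468.75     1,141.5904     9,132.7231
  9     1,468.75     1,106.1922     9,955.7301
  10   26,468.75    19,316.8567   193,168.5675
  Σ                 30,646.7870   247,442.2541
P = 30,646.7870; Macaulay duration = 247,442.2541 / 30,646.7870 = 8.07400 half-year periods = 4.03700 years.
Modified duration = D_Mac / (1 + y) = 4.03700 / 1.032 = 3.91182 years.

3.912 years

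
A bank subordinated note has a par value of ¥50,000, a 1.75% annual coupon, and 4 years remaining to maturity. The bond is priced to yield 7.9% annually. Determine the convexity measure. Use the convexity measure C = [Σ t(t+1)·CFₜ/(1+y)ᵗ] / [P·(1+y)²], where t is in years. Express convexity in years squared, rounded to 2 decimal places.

With y = 0.079:
  t   CF        PV=CF/(1+0.079)^t    t·PV        t(t+1)·PV
  1       875.00       810.9361       810.9361       1,621.8721
  2       875.00       751.5626     1,503.1252       4,509.3756
  3       875.00       696.5362     2,089.6087       8,358.4349
  4    50,875.00    37,533.4636   150,133.8545     750,669.2727
  Σ                 39,792.4985   154,537.5245     765,158.9554
P = 39,792.4985.
Convexity = Σ t(t+1)·PV / [P·(1+y)²] = 765,158.9554 / (39,792.4985 × 1.164241) = 16.51610.

16.52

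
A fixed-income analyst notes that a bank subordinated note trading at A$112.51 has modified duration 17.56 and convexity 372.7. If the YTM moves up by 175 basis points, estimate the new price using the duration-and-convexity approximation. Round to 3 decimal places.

Duration effect: -D_mod·Δy = -17.56 × (+0.0175) = -0.307300
Convexity effect: ½·C·(Δy)² = 0.5 × 372.7 × (0.0175)² = +0.0570696875
ΔP/P ≈ -0.307300 + 0.0570696875 = -0.2502303125
New price ≈ 112.51 × (1 - 0.2502303125) = 84.356587540625.

A$84.357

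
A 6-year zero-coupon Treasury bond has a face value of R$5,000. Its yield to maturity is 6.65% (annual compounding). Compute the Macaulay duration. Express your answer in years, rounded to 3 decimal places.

A zero-coupon bond has a single cash flow at maturity, so its Macaulay duration equals its maturity: 6 years.

6.000 years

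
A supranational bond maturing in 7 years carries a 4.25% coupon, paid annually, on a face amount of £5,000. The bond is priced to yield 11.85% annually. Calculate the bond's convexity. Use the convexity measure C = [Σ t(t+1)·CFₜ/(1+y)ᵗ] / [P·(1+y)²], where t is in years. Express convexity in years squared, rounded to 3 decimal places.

With y = 0.1185:
  t   CF        PV=CF/(1+0.1185)^t    t·PV        t(t+1)·PV
  1       212.50       189.9866       189.9866         379.9732
  2       212.50       169.8584       339.7167       1,019.1502
  3       212.50       151.8626       455.5879       1,822.3518
  4       212.50       135.7735       543.0940       2,715.4698
  5       212.50       121.3889       606.9445       3,641.6671
  6       212.50       108.5283       651.1698       4,558.1886
  7     5,212.50     2,380.0942    16,660.6595     133,285.2761
  Σ                  3,257.4925    19,447.1591     147,422.0769
P = 3,257.4925.
Convexity = Σ t(t+1)·PV / [P·(1+y)²] = 147,422.0769 / (3,257.4925 × 1.251042) = 36.17488.

36.175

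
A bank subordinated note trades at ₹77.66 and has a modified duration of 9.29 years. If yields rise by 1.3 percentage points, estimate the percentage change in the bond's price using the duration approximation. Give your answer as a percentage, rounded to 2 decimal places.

Duration approximation: ΔP/P ≈ -D_mod · Δy = -9.29 × (+0.013) = -0.120770.
As a percentage: -12.0770%.

-12.08%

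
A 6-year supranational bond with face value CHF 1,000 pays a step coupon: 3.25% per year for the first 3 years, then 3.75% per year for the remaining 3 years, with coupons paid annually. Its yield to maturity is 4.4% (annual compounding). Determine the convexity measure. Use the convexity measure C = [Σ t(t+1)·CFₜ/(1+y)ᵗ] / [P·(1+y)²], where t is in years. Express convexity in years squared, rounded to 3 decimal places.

With y = 0.044:
  t   CF        PV=CF/(1+0.044)^t    t·PV        t(t+1)·PV
  1        32.50        31.1303        31.1303          62.2605
  2        32.50        29.8183        59.6365         178.9096
  3        32.50        28.5616        85.6847         342.7387
  4        37.50        31.5667       126.2668         631.3341
  5        37.50        30.2363       151.1815         907.0893
  6     1,037.50       801.2815     4,807.6890      33,653.8228
  Σ                    952.5946     5,261.5888      35,776.1550
P = 952.5946.
Convexity = Σ t(t+1)·PV / [P·(1+y)²] = 35,776.1550 / (952.5946 × 1.089936) = 34.45756.

34.458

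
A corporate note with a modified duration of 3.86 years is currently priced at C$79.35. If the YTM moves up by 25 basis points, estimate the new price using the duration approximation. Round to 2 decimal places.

Duration approximation: ΔP/P ≈ -D_mod · Δy = -3.86 × (+0.0025) = -0.009650.
New price ≈ 79.35 × (1 - 0.009650) = 78.5842725.

C$78.58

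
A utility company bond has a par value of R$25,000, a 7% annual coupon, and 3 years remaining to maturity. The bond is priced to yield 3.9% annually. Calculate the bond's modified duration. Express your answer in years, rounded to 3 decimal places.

2.711 years

Periodic yield y = 0.039. First find Macaulay duration:
  t   CF        PV=CF/(1+0.039)^t    t·PV
  1     1,750.00     1,684.3118     1,684.3118
  2     1,750.00     1,621.0894     3,242.1787
  3    26,750.00    23,849.3828    71,548.1483
  Σ                 27,154.7840    76,474.6388
P = 27,154.7840; Macaulay duration = 76,474.6388 / 27,154.7840 = 2.81625 years.
Modified duration = D_Mac / (1 + y) = 2.81625 / 1.039 = 2.71054 years.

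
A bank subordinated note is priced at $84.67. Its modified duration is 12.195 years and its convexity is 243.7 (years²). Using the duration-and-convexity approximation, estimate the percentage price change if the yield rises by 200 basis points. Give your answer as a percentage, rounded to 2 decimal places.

-19.52%

Duration effect: -D_mod·Δy = -12.195 × (+0.02) = -0.243900
Convexity effect: ½·C·(Δy)² = 0.5 × 243.7 × (0.02)² = +0.0487400
ΔP/P ≈ -0.243900 + 0.0487400 = -0.195160
= -19.5160%.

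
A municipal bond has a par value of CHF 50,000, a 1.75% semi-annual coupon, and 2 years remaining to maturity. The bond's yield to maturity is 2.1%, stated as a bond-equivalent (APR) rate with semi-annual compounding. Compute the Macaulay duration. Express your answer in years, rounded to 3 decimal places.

Periodic yield y = 0.0105. Discount each cash flow and weight by its period:
  t   CF        PV=CF/(1+0.0105)^t    t·PV
  1       437.50       432.9540       432.9540
  2       437.50       428.4552       856.9104
  3       437.50       424.0032     1,272.0095
  4    50,437.50    48,373.5857   193,494.3428
  Σ                 49,658.9980   196,056.2167
Price P = Σ PV = 49,658.9980.
Macaulay duration = Σ(t·PV) / P = 196,056.2167 / 49,658.9980 = 3.94805 half-year periods.
In years: 3.94805 / 2 = 1.97403 years.

1.974 years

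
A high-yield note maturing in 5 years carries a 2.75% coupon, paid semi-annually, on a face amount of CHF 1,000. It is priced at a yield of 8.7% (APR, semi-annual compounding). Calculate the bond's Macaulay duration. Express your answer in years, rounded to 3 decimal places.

Periodic yield y = 0.0435. Discount each cash flow and weight by its period:
  t   CF        PV=CF/(1+0.0435)^t    t·PV
  1        13.75        13.1768        13.1768
  2        13.75        12.6275        25.2550
  3        13.75        12.1011        36.3033
  4        13.75        11.5967        46.3866
  5        13.75        11.1132        55.5662
  6        13.75        10.6500        63.8998
  7        13.75        10.2060        71.4420
  8        13.75         9.7805        78.2444
  9        13.75         9.3728        84.3554
  10    1,013.75       662.2262     6,622.2616
  Σ                    762.8508     7,096.8911
Price P = Σ PV = 762.8508.
Macaulay duration = Σ(t·PV) / P = 7,096.8911 / 762.8508 = 9.30312 half-year periods.
In years: 9.30312 / 2 = 4.65156 years.

4.652 years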